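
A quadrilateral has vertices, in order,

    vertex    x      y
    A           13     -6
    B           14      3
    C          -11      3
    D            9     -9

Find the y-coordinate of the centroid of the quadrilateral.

-48/37

Apply the shoelace (surveyor's) formula. First the cross-terms c_i = x_i·y_{i+1} − x_{i+1}·y_i:
  123, 75, 72, 63  ⇒  2A = 333, A = 166.5.
Then Σ (y_i + y_{i+1})·c_i = -1296, so ȳ = -1296 / (6·166.5) = -48/37.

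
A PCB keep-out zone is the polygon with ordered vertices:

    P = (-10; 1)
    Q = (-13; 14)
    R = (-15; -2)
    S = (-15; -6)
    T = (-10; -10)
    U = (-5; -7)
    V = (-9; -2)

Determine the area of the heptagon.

Σ = (-127) + (236) + (60) + (90) + (20) + (-53) + (-29) = 197
Area = |Σ|/2 = 98.5.

98.5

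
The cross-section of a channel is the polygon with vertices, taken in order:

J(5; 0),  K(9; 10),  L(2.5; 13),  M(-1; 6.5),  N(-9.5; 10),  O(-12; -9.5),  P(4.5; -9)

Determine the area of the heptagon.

314.5

Apply the shoelace (surveyor's) formula: 2A = Σ (x_i·y_{i+1} − x_{i+1}·y_i), indices taken mod 7.
Σ = (50) + (92) + (29.25) + (51.75) + (210.25) + (150.75) + (45) = 629
Area = |Σ|/2 = 314.5.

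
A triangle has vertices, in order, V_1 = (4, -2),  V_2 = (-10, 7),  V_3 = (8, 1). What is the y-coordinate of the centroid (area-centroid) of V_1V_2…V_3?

2

Apply Gauss's area formula. First the cross-terms c_i = x_i·y_{i+1} − x_{i+1}·y_i:
  8, -66, -20  ⇒  2A = -78, A = -39.
Then Σ (y_i + y_{i+1})·c_i = -468, so ȳ = -468 / (6·(-39)) = 2.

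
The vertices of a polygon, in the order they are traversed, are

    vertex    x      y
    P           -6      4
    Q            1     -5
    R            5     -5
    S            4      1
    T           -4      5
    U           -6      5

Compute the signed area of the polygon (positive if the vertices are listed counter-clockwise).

55.5

Apply the shoelace (surveyor's) formula: 2A = Σ (x_i·y_{i+1} − x_{i+1}·y_i), indices taken mod 6.
Σ = (26) + (20) + (25) + (24) + (10) + (6) = 111
Signed area = Σ/2 = 55.5 (positive ⇒ counter-clockwise traversal).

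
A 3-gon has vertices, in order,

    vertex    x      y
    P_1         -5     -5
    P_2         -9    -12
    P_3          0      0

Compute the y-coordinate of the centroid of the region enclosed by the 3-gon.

Apply the shoelace (surveyor's) formula. First the cross-terms c_i = x_i·y_{i+1} − x_{i+1}·y_i:
  15, 0, 0  ⇒  2A = 15, A = 7.5.
Then Σ (y_i + y_{i+1})·c_i = -255, so ȳ = -255 / (6·7.5) = -17/3.

-17/3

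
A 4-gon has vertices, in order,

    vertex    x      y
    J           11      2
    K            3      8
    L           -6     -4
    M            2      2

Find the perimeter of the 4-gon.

44

|JK| = √((-8)² + (6)²) = √100 = 10
|KL| = √((-9)² + (-12)²) = √225 = 15
|LM| = √((8)² + (6)²) = √100 = 10
|MJ| = √((9)² + (0)²) = √81 = 9
Perimeter = 10 + 15 + 10 + 9 = 44.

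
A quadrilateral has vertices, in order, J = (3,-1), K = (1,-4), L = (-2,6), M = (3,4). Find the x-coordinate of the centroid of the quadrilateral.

79/81

Apply Gauss's area formula. First the cross-terms c_i = x_i·y_{i+1} − x_{i+1}·y_i:
  -11, -2, -26, -15  ⇒  2A = -54, A = -27.
Then Σ (x_i + x_{i+1})·c_i = -158, so x̄ = -158 / (6·(-27)) = 79/81.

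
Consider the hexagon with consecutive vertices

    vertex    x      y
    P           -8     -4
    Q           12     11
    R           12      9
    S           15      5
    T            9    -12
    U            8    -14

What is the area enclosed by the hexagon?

269

Apply the shoelace formula: 2A = Σ (x_i·y_{i+1} − x_{i+1}·y_i), indices taken mod 6.
P→Q: (-8)(11) − (12)(-4) = -40
Q→R: (12)(9) − (12)(11) = -24
R→S: (12)(5) − (15)(9) = -75
S→T: (15)(-12) − (9)(5) = -225
T→U: (9)(-14) − (8)(-12) = -30
U→P: (8)(-4) − (-8)(-14) = -144
Σ = -538
Area = |Σ|/2 = 269.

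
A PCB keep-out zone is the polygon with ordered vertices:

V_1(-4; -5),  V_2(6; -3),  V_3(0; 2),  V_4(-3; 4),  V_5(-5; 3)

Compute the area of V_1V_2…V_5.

Σ = (42) + (12) + (6) + (11) + (37) = 108
Area = |Σ|/2 = 54.

54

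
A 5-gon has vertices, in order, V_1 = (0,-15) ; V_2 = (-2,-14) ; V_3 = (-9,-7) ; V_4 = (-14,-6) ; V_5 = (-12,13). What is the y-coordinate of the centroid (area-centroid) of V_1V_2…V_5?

-138/65

Apply the shoelace formula. First the cross-terms c_i = x_i·y_{i+1} − x_{i+1}·y_i:
  -30, -112, -44, -254, 180  ⇒  2A = -260, A = -130.
Then Σ (y_i + y_{i+1})·c_i = 1656, so ȳ = 1656 / (6·(-130)) = -138/65.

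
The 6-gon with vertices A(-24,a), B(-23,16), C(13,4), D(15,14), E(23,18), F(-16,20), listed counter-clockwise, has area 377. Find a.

The doubled signed area Σ (x_i y_{i+1} − x_{i+1} y_i) is linear in a.
With a=0 it equals 614; the coefficient of a is 7 (from the two edges through A).
So 7·a + 614 = 2·377 = 754 ⇒ a = 20.

20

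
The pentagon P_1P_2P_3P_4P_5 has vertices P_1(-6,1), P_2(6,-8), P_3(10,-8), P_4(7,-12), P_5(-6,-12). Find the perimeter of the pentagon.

|P_1P_2| = √((12)² + (-9)²) = √225 = 15
|P_2P_3| = √((4)² + (0)²) = √16 = 4
|P_3P_4| = √((-3)² + (-4)²) = √25 = 5
|P_4P_5| = √((-13)² + (0)²) = √169 = 13
|P_5P_1| = √((0)² + (13)²) = √169 = 13
Perimeter = 15 + 4 + 5 + 13 + 13 = 50.

50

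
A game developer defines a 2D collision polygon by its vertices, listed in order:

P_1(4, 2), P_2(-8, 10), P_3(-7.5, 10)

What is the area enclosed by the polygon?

2

Apply the surveyor's formula: 2A = Σ (x_i·y_{i+1} − x_{i+1}·y_i), indices taken mod 3.
Σ = (56) + (-5) + (-55) = -4
Area = |Σ|/2 = 2.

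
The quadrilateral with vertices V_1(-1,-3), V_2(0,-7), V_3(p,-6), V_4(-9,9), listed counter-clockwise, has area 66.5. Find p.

Write out the shoelace sum; only the two edges meeting at V_3 involve p:
2·Area = [(0·(-6) − p·(-7)) + (p·9 − (-9)·(-6))] + 43
       = 16·p + -11 = 133
⇒ p = 9.

9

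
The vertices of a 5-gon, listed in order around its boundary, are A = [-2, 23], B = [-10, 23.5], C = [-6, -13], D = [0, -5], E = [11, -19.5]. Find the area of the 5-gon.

Σ = (183) + (271) + (30) + (55) + (214) = 753
Area = |Σ|/2 = 376.5.

376.5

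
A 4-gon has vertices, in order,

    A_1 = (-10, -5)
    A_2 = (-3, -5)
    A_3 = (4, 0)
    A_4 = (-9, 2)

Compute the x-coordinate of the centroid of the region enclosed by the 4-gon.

Apply the surveyor's formula. First the cross-terms c_i = x_i·y_{i+1} − x_{i+1}·y_i:
  35, 20, 8, 65  ⇒  2A = 128, A = 64.
Then Σ (x_i + x_{i+1})·c_i = -1710, so x̄ = -1710 / (6·64) = -4.453125.

-4.453125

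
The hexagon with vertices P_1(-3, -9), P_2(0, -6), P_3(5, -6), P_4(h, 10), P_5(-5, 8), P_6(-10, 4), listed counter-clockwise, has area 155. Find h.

The doubled signed area Σ (x_i y_{i+1} − x_{i+1} y_i) is linear in h.
With h=0 it equals 310; the coefficient of h is 14 (from the two edges through P_4).
So 14·h + 310 = 2·155 = 310 ⇒ h = 0.

0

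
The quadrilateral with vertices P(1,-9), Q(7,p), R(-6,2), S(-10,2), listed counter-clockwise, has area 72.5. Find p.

The doubled signed area Σ (x_i y_{i+1} − x_{i+1} y_i) is linear in p.
With p=0 it equals 173; the coefficient of p is 7 (from the two edges through Q).
So 7·p + 173 = 2·72.5 = 145 ⇒ p = -4.

-4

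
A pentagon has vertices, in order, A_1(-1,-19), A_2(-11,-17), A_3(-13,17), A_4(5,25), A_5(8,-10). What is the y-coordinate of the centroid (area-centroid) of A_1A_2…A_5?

520/237

Apply the shoelace formula. First the cross-terms c_i = x_i·y_{i+1} − x_{i+1}·y_i:
  -192, -408, -410, -250, -162  ⇒  2A = -1422, A = -711.
Then Σ (y_i + y_{i+1})·c_i = -9360, so ȳ = -9360 / (6·(-711)) = 520/237.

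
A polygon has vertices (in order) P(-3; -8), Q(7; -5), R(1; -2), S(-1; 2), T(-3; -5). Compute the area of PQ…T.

41

Apply the surveyor's formula: 2A = Σ (x_i·y_{i+1} − x_{i+1}·y_i), indices taken mod 5.
Cross-terms: 71, -9, 0, 11, 9  ⇒  Σ = 82
Area = |Σ|/2 = 41.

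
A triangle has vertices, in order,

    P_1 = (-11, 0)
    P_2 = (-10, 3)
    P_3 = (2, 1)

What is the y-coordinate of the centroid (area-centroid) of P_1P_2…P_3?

Apply the shoelace formula. First the cross-terms c_i = x_i·y_{i+1} − x_{i+1}·y_i:
  -33, -16, 11  ⇒  2A = -38, A = -19.
Then Σ (y_i + y_{i+1})·c_i = -152, so ȳ = -152 / (6·(-19)) = 4/3.

4/3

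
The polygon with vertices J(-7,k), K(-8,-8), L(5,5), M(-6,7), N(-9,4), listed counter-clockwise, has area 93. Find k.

Write out the shoelace sum; only the two edges meeting at J involve k:
2·Area = [((-9)·k − (-7)·4) + ((-7)·(-8) − (-8)·k)] + 104
       = -1·k + 188 = 186
⇒ k = 2.

2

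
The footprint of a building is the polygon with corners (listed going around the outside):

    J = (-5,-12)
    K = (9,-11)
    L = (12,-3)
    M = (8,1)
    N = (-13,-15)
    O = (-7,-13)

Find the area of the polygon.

J→K: (-5)(-11) − (9)(-12) = 163
K→L: (9)(-3) − (12)(-11) = 105
L→M: (12)(1) − (8)(-3) = 36
M→N: (8)(-15) − (-13)(1) = -107
N→O: (-13)(-13) − (-7)(-15) = 64
O→J: (-7)(-12) − (-5)(-13) = 19
Σ = 280
Area = |Σ|/2 = 140.

140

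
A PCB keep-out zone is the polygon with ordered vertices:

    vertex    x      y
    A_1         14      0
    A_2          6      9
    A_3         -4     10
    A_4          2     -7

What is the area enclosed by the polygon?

Apply the surveyor's formula: 2A = Σ (x_i·y_{i+1} − x_{i+1}·y_i), indices taken mod 4.
Σ = (126) + (96) + (8) + (98) = 328
Area = |Σ|/2 = 164.

164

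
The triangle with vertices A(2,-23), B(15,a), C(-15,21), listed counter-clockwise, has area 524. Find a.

5

Write out the shoelace sum; only the two edges meeting at B involve a:
2·Area = [(2·a − 15·(-23)) + (15·21 − (-15)·a)] + 303
       = 17·a + 963 = 1048
⇒ a = 5.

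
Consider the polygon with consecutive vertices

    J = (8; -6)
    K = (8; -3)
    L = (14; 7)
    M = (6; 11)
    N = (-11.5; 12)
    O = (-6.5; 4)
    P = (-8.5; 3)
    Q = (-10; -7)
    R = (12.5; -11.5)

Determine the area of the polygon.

394

Cross-terms: 24, 98, 112, 198.5, 32, 14.5, 89.5, 202.5, 17  ⇒  Σ = 788
Area = |Σ|/2 = 394.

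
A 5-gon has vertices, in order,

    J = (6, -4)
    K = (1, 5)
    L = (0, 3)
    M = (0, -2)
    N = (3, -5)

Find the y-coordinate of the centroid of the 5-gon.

-146/183

Apply the shoelace (surveyor's) formula. First the cross-terms c_i = x_i·y_{i+1} − x_{i+1}·y_i:
  34, 3, 0, 6, 18  ⇒  2A = 61, A = 30.5.
Then Σ (y_i + y_{i+1})·c_i = -146, so ȳ = -146 / (6·30.5) = -146/183.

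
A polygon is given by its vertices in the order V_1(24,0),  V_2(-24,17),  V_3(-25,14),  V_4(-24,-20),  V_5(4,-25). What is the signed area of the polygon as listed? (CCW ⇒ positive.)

Σ = (408) + (89) + (836) + (680) + (600) = 2613
Signed area = Σ/2 = 1306.5 (positive ⇒ counter-clockwise traversal).

1306.5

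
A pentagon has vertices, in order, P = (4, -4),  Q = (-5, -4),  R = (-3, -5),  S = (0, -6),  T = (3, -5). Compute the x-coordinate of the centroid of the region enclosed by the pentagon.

Apply the shoelace (surveyor's) formula. First the cross-terms c_i = x_i·y_{i+1} − x_{i+1}·y_i:
  -36, 13, 18, 18, 8  ⇒  2A = 21, A = 10.5.
Then Σ (x_i + x_{i+1})·c_i = -12, so x̄ = -12 / (6·10.5) = -4/21.

-4/21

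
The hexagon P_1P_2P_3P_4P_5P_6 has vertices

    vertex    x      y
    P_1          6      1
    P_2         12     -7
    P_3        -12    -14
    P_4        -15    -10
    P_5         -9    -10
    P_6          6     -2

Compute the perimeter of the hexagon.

66

|P_1P_2| = √((6)² + (-8)²) = √100 = 10
|P_2P_3| = √((-24)² + (-7)²) = √625 = 25
|P_3P_4| = √((-3)² + (4)²) = √25 = 5
|P_4P_5| = √((6)² + (0)²) = √36 = 6
|P_5P_6| = √((15)² + (8)²) = √289 = 17
|P_6P_1| = √((0)² + (3)²) = √9 = 3
Perimeter = 10 + 25 + 5 + 6 + 17 + 3 = 66.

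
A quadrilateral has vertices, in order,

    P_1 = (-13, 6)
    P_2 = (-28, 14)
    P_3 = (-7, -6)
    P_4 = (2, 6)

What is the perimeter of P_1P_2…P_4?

|P_1P_2| = √((-15)² + (8)²) = √289 = 17
|P_2P_3| = √((21)² + (-20)²) = √841 = 29
|P_3P_4| = √((9)² + (12)²) = √225 = 15
|P_4P_1| = √((-15)² + (0)²) = √225 = 15
Perimeter = 17 + 29 + 15 + 15 = 76.

76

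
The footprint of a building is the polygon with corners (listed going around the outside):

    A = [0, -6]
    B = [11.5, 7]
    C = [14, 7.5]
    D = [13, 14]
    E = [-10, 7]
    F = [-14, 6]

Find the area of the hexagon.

Apply the surveyor's formula: 2A = Σ (x_i·y_{i+1} − x_{i+1}·y_i), indices taken mod 6.
A→B: (0)(7) − (11.5)(-6) = 69
B→C: (11.5)(7.5) − (14)(7) = -11.75
C→D: (14)(14) − (13)(7.5) = 98.5
D→E: (13)(7) − (-10)(14) = 231
E→F: (-10)(6) − (-14)(7) = 38
F→A: (-14)(-6) − (0)(6) = 84
Σ = 508.75
Area = |Σ|/2 = 254.375.

254.375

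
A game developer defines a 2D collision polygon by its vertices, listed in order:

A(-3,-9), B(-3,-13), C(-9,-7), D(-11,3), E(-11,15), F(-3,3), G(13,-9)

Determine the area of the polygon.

232

Apply the surveyor's formula: 2A = Σ (x_i·y_{i+1} − x_{i+1}·y_i), indices taken mod 7.
Σ = (12) + (-96) + (-104) + (-132) + (12) + (-12) + (-144) = -464
Area = |Σ|/2 = 232.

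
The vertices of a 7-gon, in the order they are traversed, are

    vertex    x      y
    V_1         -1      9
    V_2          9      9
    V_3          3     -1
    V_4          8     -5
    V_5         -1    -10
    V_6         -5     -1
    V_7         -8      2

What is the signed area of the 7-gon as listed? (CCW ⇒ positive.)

-177.5

V_1→V_2: (-1)(9) − (9)(9) = -90
V_2→V_3: (9)(-1) − (3)(9) = -36
V_3→V_4: (3)(-5) − (8)(-1) = -7
V_4→V_5: (8)(-10) − (-1)(-5) = -85
V_5→V_6: (-1)(-1) − (-5)(-10) = -49
V_6→V_7: (-5)(2) − (-8)(-1) = -18
V_7→V_1: (-8)(9) − (-1)(2) = -70
Σ = -355
Signed area = Σ/2 = -177.5 (negative ⇒ clockwise traversal).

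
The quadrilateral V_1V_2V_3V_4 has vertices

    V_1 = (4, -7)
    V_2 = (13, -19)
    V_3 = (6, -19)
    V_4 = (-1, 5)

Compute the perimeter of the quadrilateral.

|V_1V_2| = √((9)² + (-12)²) = √225 = 15
|V_2V_3| = √((-7)² + (0)²) = √49 = 7
|V_3V_4| = √((-7)² + (24)²) = √625 = 25
|V_4V_1| = √((5)² + (-12)²) = √169 = 13
Perimeter = 15 + 7 + 25 + 13 = 60.

60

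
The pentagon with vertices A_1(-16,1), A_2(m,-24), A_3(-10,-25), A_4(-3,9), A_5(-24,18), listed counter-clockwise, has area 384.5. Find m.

Write out the shoelace sum; only the two edges meeting at A_2 involve m:
2·Area = [((-16)·(-24) − m·1) + (m·(-25) − (-10)·(-24))] + 261
       = -26·m + 405 = 769
⇒ m = -14.

-14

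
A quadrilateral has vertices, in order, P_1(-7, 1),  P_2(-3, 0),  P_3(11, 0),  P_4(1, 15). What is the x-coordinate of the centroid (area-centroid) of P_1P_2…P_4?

Apply the shoelace (surveyor's) formula. First the cross-terms c_i = x_i·y_{i+1} − x_{i+1}·y_i:
  3, 0, 165, 106  ⇒  2A = 274, A = 137.
Then Σ (x_i + x_{i+1})·c_i = 1314, so x̄ = 1314 / (6·137) = 219/137.

219/137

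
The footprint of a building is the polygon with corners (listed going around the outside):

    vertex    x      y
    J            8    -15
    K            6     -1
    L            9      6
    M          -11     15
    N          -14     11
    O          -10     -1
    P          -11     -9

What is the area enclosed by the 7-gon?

428.5

Apply Gauss's area formula: 2A = Σ (x_i·y_{i+1} − x_{i+1}·y_i), indices taken mod 7.
Σ = (82) + (45) + (201) + (89) + (124) + (79) + (237) = 857
Area = |Σ|/2 = 428.5.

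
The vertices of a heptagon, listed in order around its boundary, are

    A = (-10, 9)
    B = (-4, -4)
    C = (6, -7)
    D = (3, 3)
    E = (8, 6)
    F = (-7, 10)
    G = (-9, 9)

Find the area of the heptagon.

Apply Gauss's area formula: 2A = Σ (x_i·y_{i+1} − x_{i+1}·y_i), indices taken mod 7.
Σ = (76) + (52) + (39) + (-6) + (122) + (27) + (9) = 319
Area = |Σ|/2 = 159.5.

159.5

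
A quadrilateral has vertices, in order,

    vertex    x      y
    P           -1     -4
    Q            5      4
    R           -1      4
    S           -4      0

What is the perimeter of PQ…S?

26

|PQ| = √((6)² + (8)²) = √100 = 10
|QR| = √((-6)² + (0)²) = √36 = 6
|RS| = √((-3)² + (-4)²) = √25 = 5
|SP| = √((3)² + (-4)²) = √25 = 5
Perimeter = 10 + 6 + 5 + 5 = 26.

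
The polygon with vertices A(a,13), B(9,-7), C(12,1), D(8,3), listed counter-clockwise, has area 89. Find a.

-7

Write out the shoelace sum; only the two edges meeting at A involve a:
2·Area = [(8·13 − a·3) + (a·(-7) − 9·13)] + 121
       = -10·a + 108 = 178
⇒ a = -7.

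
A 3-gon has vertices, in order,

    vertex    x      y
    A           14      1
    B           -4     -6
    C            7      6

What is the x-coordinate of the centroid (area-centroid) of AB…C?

Apply Gauss's area formula. First the cross-terms c_i = x_i·y_{i+1} − x_{i+1}·y_i:
  -80, 18, -77  ⇒  2A = -139, A = -69.5.
Then Σ (x_i + x_{i+1})·c_i = -2363, so x̄ = -2363 / (6·(-69.5)) = 17/3.

17/3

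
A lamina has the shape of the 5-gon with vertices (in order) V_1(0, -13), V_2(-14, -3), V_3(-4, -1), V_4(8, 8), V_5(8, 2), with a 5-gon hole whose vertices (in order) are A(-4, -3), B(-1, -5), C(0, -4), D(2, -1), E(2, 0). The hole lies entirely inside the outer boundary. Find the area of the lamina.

Outer boundary:
Apply the surveyor's formula: 2A = Σ (x_i·y_{i+1} − x_{i+1}·y_i), indices taken mod 5.
V_1→V_2: (0)(-3) − (-14)(-13) = -182
V_2→V_3: (-14)(-1) − (-4)(-3) = 2
V_3→V_4: (-4)(8) − (8)(-1) = -24
V_4→V_5: (8)(2) − (8)(8) = -48
V_5→V_1: (8)(-13) − (0)(2) = -104
Σ = -356
Area = |Σ|/2 = 178.
Hole:
Apply Gauss's area formula: 2A = Σ (x_i·y_{i+1} − x_{i+1}·y_i), indices taken mod 5.
Cross-terms: 17, 4, 8, 2, -6  ⇒  Σ = 25
Area = |Σ|/2 = 12.5.
Net area = 178 − 12.5 = 165.5.

165.5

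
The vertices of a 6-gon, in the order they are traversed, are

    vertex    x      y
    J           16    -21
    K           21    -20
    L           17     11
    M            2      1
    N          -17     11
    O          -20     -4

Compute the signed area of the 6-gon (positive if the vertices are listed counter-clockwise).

Apply Gauss's area formula: 2A = Σ (x_i·y_{i+1} − x_{i+1}·y_i), indices taken mod 6.
Σ = (121) + (571) + (-5) + (39) + (288) + (484) = 1498
Signed area = Σ/2 = 749 (positive ⇒ counter-clockwise traversal).

749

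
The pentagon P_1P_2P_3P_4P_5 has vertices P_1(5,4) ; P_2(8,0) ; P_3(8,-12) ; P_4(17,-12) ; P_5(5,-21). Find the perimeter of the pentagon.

|P_1P_2| = √((3)² + (-4)²) = √25 = 5
|P_2P_3| = √((0)² + (-12)²) = √144 = 12
|P_3P_4| = √((9)² + (0)²) = √81 = 9
|P_4P_5| = √((-12)² + (-9)²) = √225 = 15
|P_5P_1| = √((0)² + (25)²) = √625 = 25
Perimeter = 5 + 12 + 9 + 15 + 25 = 66.

66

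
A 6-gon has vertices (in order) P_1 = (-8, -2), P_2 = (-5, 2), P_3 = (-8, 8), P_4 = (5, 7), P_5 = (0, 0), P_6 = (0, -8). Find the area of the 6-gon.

105

Apply the surveyor's formula: 2A = Σ (x_i·y_{i+1} − x_{i+1}·y_i), indices taken mod 6.
P_1→P_2: (-8)(2) − (-5)(-2) = -26
P_2→P_3: (-5)(8) − (-8)(2) = -24
P_3→P_4: (-8)(7) − (5)(8) = -96
P_4→P_5: (5)(0) − (0)(7) = 0
P_5→P_6: (0)(-8) − (0)(0) = 0
P_6→P_1: (0)(-2) − (-8)(-8) = -64
Σ = -210
Area = |Σ|/2 = 105.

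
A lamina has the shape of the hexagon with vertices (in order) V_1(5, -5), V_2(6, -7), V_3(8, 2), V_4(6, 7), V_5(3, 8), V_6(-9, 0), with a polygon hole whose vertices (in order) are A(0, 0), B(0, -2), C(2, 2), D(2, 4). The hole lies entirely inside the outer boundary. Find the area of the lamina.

Outer boundary:
Cross-terms: -5, 68, 44, 27, 72, 45  ⇒  Σ = 251
Area = |Σ|/2 = 125.5.
Hole:
Apply Gauss's area formula: 2A = Σ (x_i·y_{i+1} − x_{i+1}·y_i), indices taken mod 4.
Cross-terms: 0, 4, 4, 0  ⇒  Σ = 8
Area = |Σ|/2 = 4.
Net area = 125.5 − 4 = 121.5.

121.5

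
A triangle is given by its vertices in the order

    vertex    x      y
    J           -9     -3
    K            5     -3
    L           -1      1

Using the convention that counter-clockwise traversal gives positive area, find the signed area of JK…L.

28

Apply the shoelace (surveyor's) formula: 2A = Σ (x_i·y_{i+1} − x_{i+1}·y_i), indices taken mod 3.
J→K: (-9)(-3) − (5)(-3) = 42
K→L: (5)(1) − (-1)(-3) = 2
L→J: (-1)(-3) − (-9)(1) = 12
Σ = 56
Signed area = Σ/2 = 28 (positive ⇒ counter-clockwise traversal).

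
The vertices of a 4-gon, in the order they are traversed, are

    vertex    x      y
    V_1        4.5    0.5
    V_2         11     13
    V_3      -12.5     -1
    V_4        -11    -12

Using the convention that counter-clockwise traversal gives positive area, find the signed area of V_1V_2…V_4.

Apply Gauss's area formula: 2A = Σ (x_i·y_{i+1} − x_{i+1}·y_i), indices taken mod 4.
Σ = (53) + (151.5) + (139) + (48.5) = 392
Signed area = Σ/2 = 196 (positive ⇒ counter-clockwise traversal).

196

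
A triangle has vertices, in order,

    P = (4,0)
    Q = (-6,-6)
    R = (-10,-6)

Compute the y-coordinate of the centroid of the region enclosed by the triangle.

-4

Apply the shoelace (surveyor's) formula. First the cross-terms c_i = x_i·y_{i+1} − x_{i+1}·y_i:
  -24, -24, 24  ⇒  2A = -24, A = -12.
Then Σ (y_i + y_{i+1})·c_i = 288, so ȳ = 288 / (6·(-12)) = -4.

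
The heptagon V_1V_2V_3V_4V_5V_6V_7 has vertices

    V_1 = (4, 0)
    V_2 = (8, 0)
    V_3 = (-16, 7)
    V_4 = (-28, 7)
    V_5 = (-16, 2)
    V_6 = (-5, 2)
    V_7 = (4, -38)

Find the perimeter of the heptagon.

144

|V_1V_2| = √((4)² + (0)²) = √16 = 4
|V_2V_3| = √((-24)² + (7)²) = √625 = 25
|V_3V_4| = √((-12)² + (0)²) = √144 = 12
|V_4V_5| = √((12)² + (-5)²) = √169 = 13
|V_5V_6| = √((11)² + (0)²) = √121 = 11
|V_6V_7| = √((9)² + (-40)²) = √1681 = 41
|V_7V_1| = √((0)² + (38)²) = √1444 = 38
Perimeter = 4 + 25 + 12 + 13 + 11 + 41 + 38 = 144.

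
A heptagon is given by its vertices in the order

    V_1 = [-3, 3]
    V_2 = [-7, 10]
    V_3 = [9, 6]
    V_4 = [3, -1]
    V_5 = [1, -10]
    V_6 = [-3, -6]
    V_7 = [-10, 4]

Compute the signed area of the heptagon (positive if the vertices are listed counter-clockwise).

-161.5

Apply Gauss's area formula: 2A = Σ (x_i·y_{i+1} − x_{i+1}·y_i), indices taken mod 7.
V_1→V_2: (-3)(10) − (-7)(3) = -9
V_2→V_3: (-7)(6) − (9)(10) = -132
V_3→V_4: (9)(-1) − (3)(6) = -27
V_4→V_5: (3)(-10) − (1)(-1) = -29
V_5→V_6: (1)(-6) − (-3)(-10) = -36
V_6→V_7: (-3)(4) − (-10)(-6) = -72
V_7→V_1: (-10)(3) − (-3)(4) = -18
Σ = -323
Signed area = Σ/2 = -161.5 (negative ⇒ clockwise traversal).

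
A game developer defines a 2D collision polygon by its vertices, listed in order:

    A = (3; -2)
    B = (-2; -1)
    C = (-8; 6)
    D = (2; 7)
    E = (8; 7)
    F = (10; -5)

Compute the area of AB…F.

Apply the surveyor's formula: 2A = Σ (x_i·y_{i+1} − x_{i+1}·y_i), indices taken mod 6.
Σ = (-7) + (-20) + (-68) + (-42) + (-110) + (-5) = -252
Area = |Σ|/2 = 126.

126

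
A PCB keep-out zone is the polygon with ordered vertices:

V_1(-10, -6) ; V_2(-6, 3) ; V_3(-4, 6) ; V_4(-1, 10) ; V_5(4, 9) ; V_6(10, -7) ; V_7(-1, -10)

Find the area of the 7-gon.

246

V_1→V_2: (-10)(3) − (-6)(-6) = -66
V_2→V_3: (-6)(6) − (-4)(3) = -24
V_3→V_4: (-4)(10) − (-1)(6) = -34
V_4→V_5: (-1)(9) − (4)(10) = -49
V_5→V_6: (4)(-7) − (10)(9) = -118
V_6→V_7: (10)(-10) − (-1)(-7) = -107
V_7→V_1: (-1)(-6) − (-10)(-10) = -94
Σ = -492
Area = |Σ|/2 = 246.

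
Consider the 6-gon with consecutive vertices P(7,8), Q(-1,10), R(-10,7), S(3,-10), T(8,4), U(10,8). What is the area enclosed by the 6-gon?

195

Apply the shoelace (surveyor's) formula: 2A = Σ (x_i·y_{i+1} − x_{i+1}·y_i), indices taken mod 6.
Cross-terms: 78, 93, 79, 92, 24, 24  ⇒  Σ = 390
Area = |Σ|/2 = 195.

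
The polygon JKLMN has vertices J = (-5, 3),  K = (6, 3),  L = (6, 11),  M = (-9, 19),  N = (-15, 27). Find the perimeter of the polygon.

|JK| = √((11)² + (0)²) = √121 = 11
|KL| = √((0)² + (8)²) = √64 = 8
|LM| = √((-15)² + (8)²) = √289 = 17
|MN| = √((-6)² + (8)²) = √100 = 10
|NJ| = √((10)² + (-24)²) = √676 = 26
Perimeter = 11 + 8 + 17 + 10 + 26 = 72.

72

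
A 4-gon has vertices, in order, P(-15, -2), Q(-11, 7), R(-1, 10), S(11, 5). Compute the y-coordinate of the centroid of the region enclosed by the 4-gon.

Apply the shoelace formula. First the cross-terms c_i = x_i·y_{i+1} − x_{i+1}·y_i:
  -127, -103, -115, 53  ⇒  2A = -292, A = -146.
Then Σ (y_i + y_{i+1})·c_i = -3952, so ȳ = -3952 / (6·(-146)) = 988/219.

988/219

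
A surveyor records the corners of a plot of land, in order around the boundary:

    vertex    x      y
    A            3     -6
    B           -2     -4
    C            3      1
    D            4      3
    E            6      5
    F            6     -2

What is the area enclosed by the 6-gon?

Apply the surveyor's formula: 2A = Σ (x_i·y_{i+1} − x_{i+1}·y_i), indices taken mod 6.
Σ = (-24) + (10) + (5) + (2) + (-42) + (-30) = -79
Area = |Σ|/2 = 39.5.

39.5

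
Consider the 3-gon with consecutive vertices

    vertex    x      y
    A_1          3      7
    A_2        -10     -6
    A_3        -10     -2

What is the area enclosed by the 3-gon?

Apply the surveyor's formula: 2A = Σ (x_i·y_{i+1} − x_{i+1}·y_i), indices taken mod 3.
Σ = (52) + (-40) + (-64) = -52
Area = |Σ|/2 = 26.

26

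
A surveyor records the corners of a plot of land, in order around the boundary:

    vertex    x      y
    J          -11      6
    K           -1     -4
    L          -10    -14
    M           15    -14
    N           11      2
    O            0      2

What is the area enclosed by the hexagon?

Apply the surveyor's formula: 2A = Σ (x_i·y_{i+1} − x_{i+1}·y_i), indices taken mod 6.
Σ = (50) + (-26) + (350) + (184) + (22) + (22) = 602
Area = |Σ|/2 = 301.

301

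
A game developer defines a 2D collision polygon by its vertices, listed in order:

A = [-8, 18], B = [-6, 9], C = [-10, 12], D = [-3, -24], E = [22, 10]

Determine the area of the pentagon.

Apply the surveyor's formula: 2A = Σ (x_i·y_{i+1} − x_{i+1}·y_i), indices taken mod 5.
Cross-terms: 36, 18, 276, 498, 476  ⇒  Σ = 1304
Area = |Σ|/2 = 652.

652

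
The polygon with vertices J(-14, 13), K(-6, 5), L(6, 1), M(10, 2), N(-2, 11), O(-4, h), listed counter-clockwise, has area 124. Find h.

Write out the shoelace sum; only the two edges meeting at O involve h:
2·Area = [((-2)·h − (-4)·11) + ((-4)·13 − (-14)·h)] + 88
       = 12·h + 80 = 248
⇒ h = 14.

14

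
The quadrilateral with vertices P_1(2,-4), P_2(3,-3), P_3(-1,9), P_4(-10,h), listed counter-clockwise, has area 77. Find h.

2

Write out the shoelace sum; only the two edges meeting at P_4 involve h:
2·Area = [((-1)·h − (-10)·9) + ((-10)·(-4) − 2·h)] + 30
       = -3·h + 160 = 154
⇒ h = 2.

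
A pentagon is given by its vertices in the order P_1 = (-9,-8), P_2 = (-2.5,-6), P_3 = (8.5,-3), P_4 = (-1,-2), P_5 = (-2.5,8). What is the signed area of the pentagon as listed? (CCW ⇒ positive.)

75.75

Apply Gauss's area formula: 2A = Σ (x_i·y_{i+1} − x_{i+1}·y_i), indices taken mod 5.
P_1→P_2: (-9)(-6) − (-2.5)(-8) = 34
P_2→P_3: (-2.5)(-3) − (8.5)(-6) = 58.5
P_3→P_4: (8.5)(-2) − (-1)(-3) = -20
P_4→P_5: (-1)(8) − (-2.5)(-2) = -13
P_5→P_1: (-2.5)(-8) − (-9)(8) = 92
Σ = 151.5
Signed area = Σ/2 = 75.75 (positive ⇒ counter-clockwise traversal).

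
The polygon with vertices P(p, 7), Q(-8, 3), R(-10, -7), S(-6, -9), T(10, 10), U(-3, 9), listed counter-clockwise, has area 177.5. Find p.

The doubled signed area Σ (x_i y_{i+1} − x_{i+1} y_i) is linear in p.
With p=0 it equals 319; the coefficient of p is -6 (from the two edges through P).
So -6·p + 319 = 2·177.5 = 355 ⇒ p = -6.

-6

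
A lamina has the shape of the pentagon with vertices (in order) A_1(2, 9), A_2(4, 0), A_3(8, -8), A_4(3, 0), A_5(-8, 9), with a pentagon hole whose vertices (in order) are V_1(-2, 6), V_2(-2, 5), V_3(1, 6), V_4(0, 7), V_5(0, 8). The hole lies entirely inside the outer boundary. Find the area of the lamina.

Outer boundary:
Σ = (-36) + (-32) + (24) + (27) + (-90) = -107
Area = |Σ|/2 = 53.5.
Hole:
Apply the shoelace formula: 2A = Σ (x_i·y_{i+1} − x_{i+1}·y_i), indices taken mod 5.
Σ = (2) + (-17) + (7) + (0) + (16) = 8
Area = |Σ|/2 = 4.
Net area = 53.5 − 4 = 49.5.

49.5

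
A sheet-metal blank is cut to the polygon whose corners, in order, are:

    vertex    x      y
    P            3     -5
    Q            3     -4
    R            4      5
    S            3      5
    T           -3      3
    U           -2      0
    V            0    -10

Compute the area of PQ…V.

59.5

Apply the shoelace (surveyor's) formula: 2A = Σ (x_i·y_{i+1} − x_{i+1}·y_i), indices taken mod 7.
Σ = (3) + (31) + (5) + (24) + (6) + (20) + (30) = 119
Area = |Σ|/2 = 59.5.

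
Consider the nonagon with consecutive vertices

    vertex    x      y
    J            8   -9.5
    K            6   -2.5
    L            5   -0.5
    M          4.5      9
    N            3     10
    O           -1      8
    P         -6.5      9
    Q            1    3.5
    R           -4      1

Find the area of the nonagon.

101

Apply the surveyor's formula: 2A = Σ (x_i·y_{i+1} − x_{i+1}·y_i), indices taken mod 9.
J→K: (8)(-2.5) − (6)(-9.5) = 37
K→L: (6)(-0.5) − (5)(-2.5) = 9.5
L→M: (5)(9) − (4.5)(-0.5) = 47.25
M→N: (4.5)(10) − (3)(9) = 18
N→O: (3)(8) − (-1)(10) = 34
O→P: (-1)(9) − (-6.5)(8) = 43
P→Q: (-6.5)(3.5) − (1)(9) = -31.75
Q→R: (1)(1) − (-4)(3.5) = 15
R→J: (-4)(-9.5) − (8)(1) = 30
Σ = 202
Area = |Σ|/2 = 101.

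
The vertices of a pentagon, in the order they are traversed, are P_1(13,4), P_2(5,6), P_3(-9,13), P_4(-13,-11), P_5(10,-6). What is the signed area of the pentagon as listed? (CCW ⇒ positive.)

375.5

Apply the shoelace (surveyor's) formula: 2A = Σ (x_i·y_{i+1} − x_{i+1}·y_i), indices taken mod 5.
Σ = (58) + (119) + (268) + (188) + (118) = 751
Signed area = Σ/2 = 375.5 (positive ⇒ counter-clockwise traversal).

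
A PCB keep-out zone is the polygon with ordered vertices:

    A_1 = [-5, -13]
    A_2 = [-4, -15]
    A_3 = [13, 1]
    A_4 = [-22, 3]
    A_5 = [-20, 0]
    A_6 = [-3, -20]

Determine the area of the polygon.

337

Σ = (23) + (191) + (61) + (60) + (400) + (-61) = 674
Area = |Σ|/2 = 337.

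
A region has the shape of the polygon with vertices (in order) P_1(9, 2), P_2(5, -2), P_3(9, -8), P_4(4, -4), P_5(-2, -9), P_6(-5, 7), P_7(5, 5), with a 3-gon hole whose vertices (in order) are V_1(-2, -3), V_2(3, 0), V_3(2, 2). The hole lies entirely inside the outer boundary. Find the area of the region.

Outer boundary:
Apply the shoelace formula: 2A = Σ (x_i·y_{i+1} − x_{i+1}·y_i), indices taken mod 7.
P_1→P_2: (9)(-2) − (5)(2) = -28
P_2→P_3: (5)(-8) − (9)(-2) = -22
P_3→P_4: (9)(-4) − (4)(-8) = -4
P_4→P_5: (4)(-9) − (-2)(-4) = -44
P_5→P_6: (-2)(7) − (-5)(-9) = -59
P_6→P_7: (-5)(5) − (5)(7) = -60
P_7→P_1: (5)(2) − (9)(5) = -35
Σ = -252
Area = |Σ|/2 = 126.
Hole:
Apply the surveyor's formula: 2A = Σ (x_i·y_{i+1} − x_{i+1}·y_i), indices taken mod 3.
V_1→V_2: (-2)(0) − (3)(-3) = 9
V_2→V_3: (3)(2) − (2)(0) = 6
V_3→V_1: (2)(-3) − (-2)(2) = -2
Σ = 13
Area = |Σ|/2 = 6.5.
Net area = 126 − 6.5 = 119.5.

119.5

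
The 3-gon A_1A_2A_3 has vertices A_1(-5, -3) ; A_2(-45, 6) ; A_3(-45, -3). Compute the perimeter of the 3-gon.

90

|A_1A_2| = √((-40)² + (9)²) = √1681 = 41
|A_2A_3| = √((0)² + (-9)²) = √81 = 9
|A_3A_1| = √((40)² + (0)²) = √1600 = 40
Perimeter = 41 + 9 + 40 = 90.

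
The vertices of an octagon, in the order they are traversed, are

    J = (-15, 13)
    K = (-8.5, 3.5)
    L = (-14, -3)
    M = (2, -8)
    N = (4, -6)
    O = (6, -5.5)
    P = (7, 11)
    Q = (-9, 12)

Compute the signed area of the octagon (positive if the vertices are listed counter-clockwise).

317.5

Apply the shoelace formula: 2A = Σ (x_i·y_{i+1} − x_{i+1}·y_i), indices taken mod 8.
Σ = (58) + (74.5) + (118) + (20) + (14) + (104.5) + (183) + (63) = 635
Signed area = Σ/2 = 317.5 (positive ⇒ counter-clockwise traversal).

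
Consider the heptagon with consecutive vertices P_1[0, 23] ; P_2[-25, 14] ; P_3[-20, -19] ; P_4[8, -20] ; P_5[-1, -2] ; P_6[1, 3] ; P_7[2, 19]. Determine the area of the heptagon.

952

Cross-terms: 575, 755, 552, -36, -1, 13, 46  ⇒  Σ = 1904
Area = |Σ|/2 = 952.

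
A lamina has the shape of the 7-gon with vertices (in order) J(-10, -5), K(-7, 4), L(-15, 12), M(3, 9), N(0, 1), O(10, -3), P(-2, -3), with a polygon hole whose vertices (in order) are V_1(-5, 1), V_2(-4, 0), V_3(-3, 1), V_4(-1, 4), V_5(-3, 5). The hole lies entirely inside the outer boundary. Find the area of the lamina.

Outer boundary:
Apply the shoelace (surveyor's) formula: 2A = Σ (x_i·y_{i+1} − x_{i+1}·y_i), indices taken mod 7.
J→K: (-10)(4) − (-7)(-5) = -75
K→L: (-7)(12) − (-15)(4) = -24
L→M: (-15)(9) − (3)(12) = -171
M→N: (3)(1) − (0)(9) = 3
N→O: (0)(-3) − (10)(1) = -10
O→P: (10)(-3) − (-2)(-3) = -36
P→J: (-2)(-5) − (-10)(-3) = -20
Σ = -333
Area = |Σ|/2 = 166.5.
Hole:
Apply the surveyor's formula: 2A = Σ (x_i·y_{i+1} − x_{i+1}·y_i), indices taken mod 5.
Σ = (4) + (-4) + (-11) + (7) + (22) = 18
Area = |Σ|/2 = 9.
Net area = 166.5 − 9 = 157.5.

157.5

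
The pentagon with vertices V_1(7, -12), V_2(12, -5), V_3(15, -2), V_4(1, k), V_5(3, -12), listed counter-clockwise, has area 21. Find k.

Write out the shoelace sum; only the two edges meeting at V_4 involve k:
2·Area = [(15·k − 1·(-2)) + (1·(-12) − 3·k)] + 208
       = 12·k + 198 = 42
⇒ k = -13.

-13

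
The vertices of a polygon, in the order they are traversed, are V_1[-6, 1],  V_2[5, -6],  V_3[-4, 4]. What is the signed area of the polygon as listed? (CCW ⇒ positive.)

23.5

Cross-terms: 31, -4, 20  ⇒  Σ = 47
Signed area = Σ/2 = 23.5 (positive ⇒ counter-clockwise traversal).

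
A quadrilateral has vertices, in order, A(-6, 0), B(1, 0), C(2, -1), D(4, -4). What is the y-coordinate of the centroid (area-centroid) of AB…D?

Apply the shoelace formula. First the cross-terms c_i = x_i·y_{i+1} − x_{i+1}·y_i:
  0, -1, -4, -24  ⇒  2A = -29, A = -14.5.
Then Σ (y_i + y_{i+1})·c_i = 117, so ȳ = 117 / (6·(-14.5)) = -39/29.

-39/29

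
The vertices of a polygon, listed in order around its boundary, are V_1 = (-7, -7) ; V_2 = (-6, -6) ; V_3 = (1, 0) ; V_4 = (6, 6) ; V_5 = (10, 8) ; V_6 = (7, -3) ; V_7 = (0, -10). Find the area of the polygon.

Apply the surveyor's formula: 2A = Σ (x_i·y_{i+1} − x_{i+1}·y_i), indices taken mod 7.
Cross-terms: 0, 6, 6, -12, -86, -70, -70  ⇒  Σ = -226
Area = |Σ|/2 = 113.

113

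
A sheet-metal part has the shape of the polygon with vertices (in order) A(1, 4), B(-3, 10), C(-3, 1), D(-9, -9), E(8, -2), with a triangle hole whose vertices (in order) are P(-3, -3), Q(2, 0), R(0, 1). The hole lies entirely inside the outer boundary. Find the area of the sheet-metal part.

Outer boundary:
Cross-terms: 22, 27, 36, 90, 34  ⇒  Σ = 209
Area = |Σ|/2 = 104.5.
Hole:
Σ = (6) + (2) + (3) = 11
Area = |Σ|/2 = 5.5.
Net area = 104.5 − 5.5 = 99.

99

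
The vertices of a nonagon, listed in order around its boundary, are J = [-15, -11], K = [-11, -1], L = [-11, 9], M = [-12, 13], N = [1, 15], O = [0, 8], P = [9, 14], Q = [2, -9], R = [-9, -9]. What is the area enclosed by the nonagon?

Σ = (-106) + (-110) + (-35) + (-193) + (8) + (-72) + (-109) + (-99) + (-36) = -752
Area = |Σ|/2 = 376.

376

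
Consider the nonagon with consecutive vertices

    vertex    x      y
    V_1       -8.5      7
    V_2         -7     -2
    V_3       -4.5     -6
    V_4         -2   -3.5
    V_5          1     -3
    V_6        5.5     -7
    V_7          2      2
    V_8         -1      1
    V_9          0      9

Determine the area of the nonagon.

Apply the shoelace formula: 2A = Σ (x_i·y_{i+1} − x_{i+1}·y_i), indices taken mod 9.
Σ = (66) + (33) + (3.75) + (9.5) + (9.5) + (25) + (4) + (-9) + (76.5) = 218.25
Area = |Σ|/2 = 109.125.

109.125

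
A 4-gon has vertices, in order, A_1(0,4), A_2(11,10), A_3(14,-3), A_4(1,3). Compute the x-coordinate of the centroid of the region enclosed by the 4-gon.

Apply the shoelace (surveyor's) formula. First the cross-terms c_i = x_i·y_{i+1} − x_{i+1}·y_i:
  -44, -173, 45, 4  ⇒  2A = -168, A = -84.
Then Σ (x_i + x_{i+1})·c_i = -4130, so x̄ = -4130 / (6·(-84)) = 295/36.

295/36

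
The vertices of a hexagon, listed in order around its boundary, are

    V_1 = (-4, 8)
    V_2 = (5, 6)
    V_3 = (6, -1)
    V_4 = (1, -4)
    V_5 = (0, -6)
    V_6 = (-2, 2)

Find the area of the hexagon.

77

Σ = (-64) + (-41) + (-23) + (-6) + (-12) + (-8) = -154
Area = |Σ|/2 = 77.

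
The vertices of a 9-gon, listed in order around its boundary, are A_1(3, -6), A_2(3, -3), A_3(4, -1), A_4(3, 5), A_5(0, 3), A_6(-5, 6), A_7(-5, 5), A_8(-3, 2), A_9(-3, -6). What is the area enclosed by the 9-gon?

67.5

A_1→A_2: (3)(-3) − (3)(-6) = 9
A_2→A_3: (3)(-1) − (4)(-3) = 9
A_3→A_4: (4)(5) − (3)(-1) = 23
A_4→A_5: (3)(3) − (0)(5) = 9
A_5→A_6: (0)(6) − (-5)(3) = 15
A_6→A_7: (-5)(5) − (-5)(6) = 5
A_7→A_8: (-5)(2) − (-3)(5) = 5
A_8→A_9: (-3)(-6) − (-3)(2) = 24
A_9→A_1: (-3)(-6) − (3)(-6) = 36
Σ = 135
Area = |Σ|/2 = 67.5.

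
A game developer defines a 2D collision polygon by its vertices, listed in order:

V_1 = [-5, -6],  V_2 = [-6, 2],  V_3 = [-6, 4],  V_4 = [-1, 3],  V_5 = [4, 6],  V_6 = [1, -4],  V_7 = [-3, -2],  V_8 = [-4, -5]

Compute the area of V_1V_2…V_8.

60

Apply the surveyor's formula: 2A = Σ (x_i·y_{i+1} − x_{i+1}·y_i), indices taken mod 8.
Cross-terms: -46, -12, -14, -18, -22, -14, 7, -1  ⇒  Σ = -120
Area = |Σ|/2 = 60.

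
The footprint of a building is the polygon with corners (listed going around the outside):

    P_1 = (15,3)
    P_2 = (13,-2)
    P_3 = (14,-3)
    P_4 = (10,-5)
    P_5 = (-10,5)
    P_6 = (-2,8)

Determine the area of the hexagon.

158

Apply the shoelace (surveyor's) formula: 2A = Σ (x_i·y_{i+1} − x_{i+1}·y_i), indices taken mod 6.
Σ = (-69) + (-11) + (-40) + (0) + (-70) + (-126) = -316
Area = |Σ|/2 = 158.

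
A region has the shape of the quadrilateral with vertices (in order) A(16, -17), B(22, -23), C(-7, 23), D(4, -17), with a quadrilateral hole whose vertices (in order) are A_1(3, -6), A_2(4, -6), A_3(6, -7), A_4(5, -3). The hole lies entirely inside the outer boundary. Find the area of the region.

286

Outer boundary:
Apply Gauss's area formula: 2A = Σ (x_i·y_{i+1} − x_{i+1}·y_i), indices taken mod 4.
A→B: (16)(-23) − (22)(-17) = 6
B→C: (22)(23) − (-7)(-23) = 345
C→D: (-7)(-17) − (4)(23) = 27
D→A: (4)(-17) − (16)(-17) = 204
Σ = 582
Area = |Σ|/2 = 291.
Hole:
Apply the shoelace formula: 2A = Σ (x_i·y_{i+1} − x_{i+1}·y_i), indices taken mod 4.
Σ = (6) + (8) + (17) + (-21) = 10
Area = |Σ|/2 = 5.
Net area = 291 − 5 = 286.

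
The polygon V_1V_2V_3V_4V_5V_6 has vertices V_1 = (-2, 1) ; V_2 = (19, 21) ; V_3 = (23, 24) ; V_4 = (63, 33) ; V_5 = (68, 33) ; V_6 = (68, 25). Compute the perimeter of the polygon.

162

|V_1V_2| = √((21)² + (20)²) = √841 = 29
|V_2V_3| = √((4)² + (3)²) = √25 = 5
|V_3V_4| = √((40)² + (9)²) = √1681 = 41
|V_4V_5| = √((5)² + (0)²) = √25 = 5
|V_5V_6| = √((0)² + (-8)²) = √64 = 8
|V_6V_1| = √((-70)² + (-24)²) = √5476 = 74
Perimeter = 29 + 5 + 41 + 5 + 8 + 74 = 162.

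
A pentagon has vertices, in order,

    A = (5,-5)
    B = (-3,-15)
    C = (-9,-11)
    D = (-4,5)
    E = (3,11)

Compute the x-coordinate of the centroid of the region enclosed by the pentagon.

Apply the shoelace formula. First the cross-terms c_i = x_i·y_{i+1} − x_{i+1}·y_i:
  -90, -102, -89, -59, -70  ⇒  2A = -410, A = -205.
Then Σ (x_i + x_{i+1})·c_i = 1700, so x̄ = 1700 / (6·(-205)) = -170/123.

-170/123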